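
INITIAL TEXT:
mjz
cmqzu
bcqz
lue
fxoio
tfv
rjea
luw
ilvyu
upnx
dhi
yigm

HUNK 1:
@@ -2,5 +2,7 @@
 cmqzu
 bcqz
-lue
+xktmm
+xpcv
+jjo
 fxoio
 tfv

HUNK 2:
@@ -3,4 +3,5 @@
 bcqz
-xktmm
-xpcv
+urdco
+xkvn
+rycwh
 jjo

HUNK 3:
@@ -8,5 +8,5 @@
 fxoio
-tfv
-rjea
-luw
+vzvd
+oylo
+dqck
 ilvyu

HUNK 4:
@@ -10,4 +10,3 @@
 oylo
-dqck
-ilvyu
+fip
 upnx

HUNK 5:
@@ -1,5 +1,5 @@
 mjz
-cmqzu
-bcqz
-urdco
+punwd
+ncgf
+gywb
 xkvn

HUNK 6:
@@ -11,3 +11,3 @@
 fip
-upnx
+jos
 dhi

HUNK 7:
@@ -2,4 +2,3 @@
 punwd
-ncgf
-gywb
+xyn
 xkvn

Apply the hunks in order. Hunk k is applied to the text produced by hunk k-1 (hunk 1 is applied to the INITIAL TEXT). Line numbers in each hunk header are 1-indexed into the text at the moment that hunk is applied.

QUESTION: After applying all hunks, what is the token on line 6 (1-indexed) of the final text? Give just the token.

Answer: jjo

Derivation:
Hunk 1: at line 2 remove [lue] add [xktmm,xpcv,jjo] -> 14 lines: mjz cmqzu bcqz xktmm xpcv jjo fxoio tfv rjea luw ilvyu upnx dhi yigm
Hunk 2: at line 3 remove [xktmm,xpcv] add [urdco,xkvn,rycwh] -> 15 lines: mjz cmqzu bcqz urdco xkvn rycwh jjo fxoio tfv rjea luw ilvyu upnx dhi yigm
Hunk 3: at line 8 remove [tfv,rjea,luw] add [vzvd,oylo,dqck] -> 15 lines: mjz cmqzu bcqz urdco xkvn rycwh jjo fxoio vzvd oylo dqck ilvyu upnx dhi yigm
Hunk 4: at line 10 remove [dqck,ilvyu] add [fip] -> 14 lines: mjz cmqzu bcqz urdco xkvn rycwh jjo fxoio vzvd oylo fip upnx dhi yigm
Hunk 5: at line 1 remove [cmqzu,bcqz,urdco] add [punwd,ncgf,gywb] -> 14 lines: mjz punwd ncgf gywb xkvn rycwh jjo fxoio vzvd oylo fip upnx dhi yigm
Hunk 6: at line 11 remove [upnx] add [jos] -> 14 lines: mjz punwd ncgf gywb xkvn rycwh jjo fxoio vzvd oylo fip jos dhi yigm
Hunk 7: at line 2 remove [ncgf,gywb] add [xyn] -> 13 lines: mjz punwd xyn xkvn rycwh jjo fxoio vzvd oylo fip jos dhi yigm
Final line 6: jjo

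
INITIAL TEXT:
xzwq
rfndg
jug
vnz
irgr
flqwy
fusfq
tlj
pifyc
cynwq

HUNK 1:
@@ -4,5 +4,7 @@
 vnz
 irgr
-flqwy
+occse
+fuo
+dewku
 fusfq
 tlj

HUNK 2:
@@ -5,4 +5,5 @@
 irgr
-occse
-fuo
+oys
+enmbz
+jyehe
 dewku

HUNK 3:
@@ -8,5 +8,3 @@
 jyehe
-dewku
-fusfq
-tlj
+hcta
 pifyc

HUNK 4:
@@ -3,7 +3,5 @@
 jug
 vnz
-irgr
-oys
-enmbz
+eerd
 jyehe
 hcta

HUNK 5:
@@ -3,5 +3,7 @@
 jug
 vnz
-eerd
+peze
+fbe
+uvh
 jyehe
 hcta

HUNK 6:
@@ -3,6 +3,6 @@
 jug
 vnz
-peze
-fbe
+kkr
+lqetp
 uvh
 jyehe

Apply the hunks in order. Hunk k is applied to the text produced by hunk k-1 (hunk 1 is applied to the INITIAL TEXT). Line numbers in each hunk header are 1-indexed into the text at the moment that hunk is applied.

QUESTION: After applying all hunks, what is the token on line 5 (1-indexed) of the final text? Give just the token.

Answer: kkr

Derivation:
Hunk 1: at line 4 remove [flqwy] add [occse,fuo,dewku] -> 12 lines: xzwq rfndg jug vnz irgr occse fuo dewku fusfq tlj pifyc cynwq
Hunk 2: at line 5 remove [occse,fuo] add [oys,enmbz,jyehe] -> 13 lines: xzwq rfndg jug vnz irgr oys enmbz jyehe dewku fusfq tlj pifyc cynwq
Hunk 3: at line 8 remove [dewku,fusfq,tlj] add [hcta] -> 11 lines: xzwq rfndg jug vnz irgr oys enmbz jyehe hcta pifyc cynwq
Hunk 4: at line 3 remove [irgr,oys,enmbz] add [eerd] -> 9 lines: xzwq rfndg jug vnz eerd jyehe hcta pifyc cynwq
Hunk 5: at line 3 remove [eerd] add [peze,fbe,uvh] -> 11 lines: xzwq rfndg jug vnz peze fbe uvh jyehe hcta pifyc cynwq
Hunk 6: at line 3 remove [peze,fbe] add [kkr,lqetp] -> 11 lines: xzwq rfndg jug vnz kkr lqetp uvh jyehe hcta pifyc cynwq
Final line 5: kkr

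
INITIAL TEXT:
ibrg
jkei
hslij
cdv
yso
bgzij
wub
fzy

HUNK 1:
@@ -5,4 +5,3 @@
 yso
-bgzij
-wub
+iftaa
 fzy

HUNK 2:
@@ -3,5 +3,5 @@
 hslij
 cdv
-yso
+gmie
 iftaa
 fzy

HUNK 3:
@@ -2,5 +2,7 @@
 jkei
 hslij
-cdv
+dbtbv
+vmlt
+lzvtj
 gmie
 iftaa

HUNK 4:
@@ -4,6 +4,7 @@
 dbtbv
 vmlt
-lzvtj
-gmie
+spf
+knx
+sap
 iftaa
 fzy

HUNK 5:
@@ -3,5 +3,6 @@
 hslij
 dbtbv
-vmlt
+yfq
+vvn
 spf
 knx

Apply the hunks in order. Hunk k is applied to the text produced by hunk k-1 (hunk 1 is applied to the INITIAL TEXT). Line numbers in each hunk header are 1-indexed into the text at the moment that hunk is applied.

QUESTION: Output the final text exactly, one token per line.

Answer: ibrg
jkei
hslij
dbtbv
yfq
vvn
spf
knx
sap
iftaa
fzy

Derivation:
Hunk 1: at line 5 remove [bgzij,wub] add [iftaa] -> 7 lines: ibrg jkei hslij cdv yso iftaa fzy
Hunk 2: at line 3 remove [yso] add [gmie] -> 7 lines: ibrg jkei hslij cdv gmie iftaa fzy
Hunk 3: at line 2 remove [cdv] add [dbtbv,vmlt,lzvtj] -> 9 lines: ibrg jkei hslij dbtbv vmlt lzvtj gmie iftaa fzy
Hunk 4: at line 4 remove [lzvtj,gmie] add [spf,knx,sap] -> 10 lines: ibrg jkei hslij dbtbv vmlt spf knx sap iftaa fzy
Hunk 5: at line 3 remove [vmlt] add [yfq,vvn] -> 11 lines: ibrg jkei hslij dbtbv yfq vvn spf knx sap iftaa fzy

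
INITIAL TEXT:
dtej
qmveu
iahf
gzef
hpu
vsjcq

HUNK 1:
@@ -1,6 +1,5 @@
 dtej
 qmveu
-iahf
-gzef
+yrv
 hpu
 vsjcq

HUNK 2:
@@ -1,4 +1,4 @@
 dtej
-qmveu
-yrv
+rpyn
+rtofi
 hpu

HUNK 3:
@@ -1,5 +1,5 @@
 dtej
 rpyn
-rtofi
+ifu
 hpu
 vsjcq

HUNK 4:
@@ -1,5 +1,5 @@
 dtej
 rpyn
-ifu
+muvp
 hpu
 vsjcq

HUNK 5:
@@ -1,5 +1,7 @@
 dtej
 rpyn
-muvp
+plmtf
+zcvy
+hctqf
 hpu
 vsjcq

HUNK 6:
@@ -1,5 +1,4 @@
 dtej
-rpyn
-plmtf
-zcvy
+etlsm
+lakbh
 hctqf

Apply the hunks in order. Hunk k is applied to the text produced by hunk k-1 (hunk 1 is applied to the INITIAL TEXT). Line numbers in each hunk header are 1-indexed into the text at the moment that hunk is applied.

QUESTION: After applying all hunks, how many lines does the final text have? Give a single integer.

Answer: 6

Derivation:
Hunk 1: at line 1 remove [iahf,gzef] add [yrv] -> 5 lines: dtej qmveu yrv hpu vsjcq
Hunk 2: at line 1 remove [qmveu,yrv] add [rpyn,rtofi] -> 5 lines: dtej rpyn rtofi hpu vsjcq
Hunk 3: at line 1 remove [rtofi] add [ifu] -> 5 lines: dtej rpyn ifu hpu vsjcq
Hunk 4: at line 1 remove [ifu] add [muvp] -> 5 lines: dtej rpyn muvp hpu vsjcq
Hunk 5: at line 1 remove [muvp] add [plmtf,zcvy,hctqf] -> 7 lines: dtej rpyn plmtf zcvy hctqf hpu vsjcq
Hunk 6: at line 1 remove [rpyn,plmtf,zcvy] add [etlsm,lakbh] -> 6 lines: dtej etlsm lakbh hctqf hpu vsjcq
Final line count: 6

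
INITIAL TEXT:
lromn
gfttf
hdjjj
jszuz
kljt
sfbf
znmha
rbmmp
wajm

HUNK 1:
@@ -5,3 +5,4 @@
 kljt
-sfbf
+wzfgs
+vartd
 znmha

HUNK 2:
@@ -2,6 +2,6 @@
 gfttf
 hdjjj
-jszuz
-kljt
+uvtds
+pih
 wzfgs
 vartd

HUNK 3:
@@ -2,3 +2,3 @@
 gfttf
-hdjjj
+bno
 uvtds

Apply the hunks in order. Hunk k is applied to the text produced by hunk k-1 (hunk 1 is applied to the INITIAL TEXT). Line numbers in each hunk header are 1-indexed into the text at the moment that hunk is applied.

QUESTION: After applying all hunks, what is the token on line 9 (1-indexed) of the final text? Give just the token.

Hunk 1: at line 5 remove [sfbf] add [wzfgs,vartd] -> 10 lines: lromn gfttf hdjjj jszuz kljt wzfgs vartd znmha rbmmp wajm
Hunk 2: at line 2 remove [jszuz,kljt] add [uvtds,pih] -> 10 lines: lromn gfttf hdjjj uvtds pih wzfgs vartd znmha rbmmp wajm
Hunk 3: at line 2 remove [hdjjj] add [bno] -> 10 lines: lromn gfttf bno uvtds pih wzfgs vartd znmha rbmmp wajm
Final line 9: rbmmp

Answer: rbmmp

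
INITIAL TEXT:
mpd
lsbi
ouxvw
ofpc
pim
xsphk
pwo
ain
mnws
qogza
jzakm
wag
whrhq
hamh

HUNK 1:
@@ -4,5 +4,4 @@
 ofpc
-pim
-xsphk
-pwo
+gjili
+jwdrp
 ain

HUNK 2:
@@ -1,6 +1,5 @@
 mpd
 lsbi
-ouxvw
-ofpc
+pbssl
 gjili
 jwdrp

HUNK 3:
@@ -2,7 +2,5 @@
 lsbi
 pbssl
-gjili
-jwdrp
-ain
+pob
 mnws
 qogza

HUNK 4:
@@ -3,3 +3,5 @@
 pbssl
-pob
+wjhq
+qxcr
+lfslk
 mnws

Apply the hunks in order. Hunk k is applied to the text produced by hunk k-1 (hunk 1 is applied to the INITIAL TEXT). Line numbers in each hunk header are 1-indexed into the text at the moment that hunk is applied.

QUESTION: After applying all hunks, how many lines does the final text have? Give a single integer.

Hunk 1: at line 4 remove [pim,xsphk,pwo] add [gjili,jwdrp] -> 13 lines: mpd lsbi ouxvw ofpc gjili jwdrp ain mnws qogza jzakm wag whrhq hamh
Hunk 2: at line 1 remove [ouxvw,ofpc] add [pbssl] -> 12 lines: mpd lsbi pbssl gjili jwdrp ain mnws qogza jzakm wag whrhq hamh
Hunk 3: at line 2 remove [gjili,jwdrp,ain] add [pob] -> 10 lines: mpd lsbi pbssl pob mnws qogza jzakm wag whrhq hamh
Hunk 4: at line 3 remove [pob] add [wjhq,qxcr,lfslk] -> 12 lines: mpd lsbi pbssl wjhq qxcr lfslk mnws qogza jzakm wag whrhq hamh
Final line count: 12

Answer: 12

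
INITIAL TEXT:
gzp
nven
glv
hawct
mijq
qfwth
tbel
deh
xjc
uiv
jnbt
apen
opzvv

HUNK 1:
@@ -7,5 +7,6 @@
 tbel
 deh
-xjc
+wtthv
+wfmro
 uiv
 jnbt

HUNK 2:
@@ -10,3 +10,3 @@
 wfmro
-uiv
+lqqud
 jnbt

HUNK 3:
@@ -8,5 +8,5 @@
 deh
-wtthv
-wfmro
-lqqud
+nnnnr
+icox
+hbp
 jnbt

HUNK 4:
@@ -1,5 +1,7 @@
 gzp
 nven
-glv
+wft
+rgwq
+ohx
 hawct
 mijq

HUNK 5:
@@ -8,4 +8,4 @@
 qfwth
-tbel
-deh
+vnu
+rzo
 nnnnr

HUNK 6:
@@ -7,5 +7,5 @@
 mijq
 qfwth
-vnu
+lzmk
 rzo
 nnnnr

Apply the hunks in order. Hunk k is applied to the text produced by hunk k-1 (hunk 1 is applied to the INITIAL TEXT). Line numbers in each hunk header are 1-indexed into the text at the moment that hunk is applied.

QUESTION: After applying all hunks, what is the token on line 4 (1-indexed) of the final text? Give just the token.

Hunk 1: at line 7 remove [xjc] add [wtthv,wfmro] -> 14 lines: gzp nven glv hawct mijq qfwth tbel deh wtthv wfmro uiv jnbt apen opzvv
Hunk 2: at line 10 remove [uiv] add [lqqud] -> 14 lines: gzp nven glv hawct mijq qfwth tbel deh wtthv wfmro lqqud jnbt apen opzvv
Hunk 3: at line 8 remove [wtthv,wfmro,lqqud] add [nnnnr,icox,hbp] -> 14 lines: gzp nven glv hawct mijq qfwth tbel deh nnnnr icox hbp jnbt apen opzvv
Hunk 4: at line 1 remove [glv] add [wft,rgwq,ohx] -> 16 lines: gzp nven wft rgwq ohx hawct mijq qfwth tbel deh nnnnr icox hbp jnbt apen opzvv
Hunk 5: at line 8 remove [tbel,deh] add [vnu,rzo] -> 16 lines: gzp nven wft rgwq ohx hawct mijq qfwth vnu rzo nnnnr icox hbp jnbt apen opzvv
Hunk 6: at line 7 remove [vnu] add [lzmk] -> 16 lines: gzp nven wft rgwq ohx hawct mijq qfwth lzmk rzo nnnnr icox hbp jnbt apen opzvv
Final line 4: rgwq

Answer: rgwq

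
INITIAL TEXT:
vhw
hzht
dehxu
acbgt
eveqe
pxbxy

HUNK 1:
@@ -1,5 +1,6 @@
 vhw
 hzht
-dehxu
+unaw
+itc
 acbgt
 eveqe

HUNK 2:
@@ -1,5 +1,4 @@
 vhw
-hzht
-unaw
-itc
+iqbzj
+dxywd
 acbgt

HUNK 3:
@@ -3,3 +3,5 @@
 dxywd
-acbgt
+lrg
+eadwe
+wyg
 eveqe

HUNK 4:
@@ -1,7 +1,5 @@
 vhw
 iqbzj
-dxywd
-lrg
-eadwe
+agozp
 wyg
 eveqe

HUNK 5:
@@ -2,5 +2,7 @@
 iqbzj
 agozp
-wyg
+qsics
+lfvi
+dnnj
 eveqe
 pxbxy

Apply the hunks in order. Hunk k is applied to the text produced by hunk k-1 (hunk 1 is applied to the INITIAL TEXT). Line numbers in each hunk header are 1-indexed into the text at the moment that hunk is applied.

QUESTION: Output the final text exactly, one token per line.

Hunk 1: at line 1 remove [dehxu] add [unaw,itc] -> 7 lines: vhw hzht unaw itc acbgt eveqe pxbxy
Hunk 2: at line 1 remove [hzht,unaw,itc] add [iqbzj,dxywd] -> 6 lines: vhw iqbzj dxywd acbgt eveqe pxbxy
Hunk 3: at line 3 remove [acbgt] add [lrg,eadwe,wyg] -> 8 lines: vhw iqbzj dxywd lrg eadwe wyg eveqe pxbxy
Hunk 4: at line 1 remove [dxywd,lrg,eadwe] add [agozp] -> 6 lines: vhw iqbzj agozp wyg eveqe pxbxy
Hunk 5: at line 2 remove [wyg] add [qsics,lfvi,dnnj] -> 8 lines: vhw iqbzj agozp qsics lfvi dnnj eveqe pxbxy

Answer: vhw
iqbzj
agozp
qsics
lfvi
dnnj
eveqe
pxbxy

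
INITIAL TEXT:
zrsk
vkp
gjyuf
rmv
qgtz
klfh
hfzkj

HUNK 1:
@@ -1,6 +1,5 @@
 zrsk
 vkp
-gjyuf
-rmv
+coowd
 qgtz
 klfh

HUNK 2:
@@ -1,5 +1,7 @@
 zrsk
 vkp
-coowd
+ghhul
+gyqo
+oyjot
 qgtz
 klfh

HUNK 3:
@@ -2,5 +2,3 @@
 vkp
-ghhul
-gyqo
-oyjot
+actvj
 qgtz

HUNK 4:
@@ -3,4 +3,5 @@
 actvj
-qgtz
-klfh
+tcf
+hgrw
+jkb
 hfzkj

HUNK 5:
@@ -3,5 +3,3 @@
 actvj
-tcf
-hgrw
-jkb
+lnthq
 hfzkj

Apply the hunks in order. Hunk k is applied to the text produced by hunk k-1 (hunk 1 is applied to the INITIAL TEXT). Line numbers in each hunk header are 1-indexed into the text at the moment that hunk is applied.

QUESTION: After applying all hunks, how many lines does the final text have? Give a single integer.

Hunk 1: at line 1 remove [gjyuf,rmv] add [coowd] -> 6 lines: zrsk vkp coowd qgtz klfh hfzkj
Hunk 2: at line 1 remove [coowd] add [ghhul,gyqo,oyjot] -> 8 lines: zrsk vkp ghhul gyqo oyjot qgtz klfh hfzkj
Hunk 3: at line 2 remove [ghhul,gyqo,oyjot] add [actvj] -> 6 lines: zrsk vkp actvj qgtz klfh hfzkj
Hunk 4: at line 3 remove [qgtz,klfh] add [tcf,hgrw,jkb] -> 7 lines: zrsk vkp actvj tcf hgrw jkb hfzkj
Hunk 5: at line 3 remove [tcf,hgrw,jkb] add [lnthq] -> 5 lines: zrsk vkp actvj lnthq hfzkj
Final line count: 5

Answer: 5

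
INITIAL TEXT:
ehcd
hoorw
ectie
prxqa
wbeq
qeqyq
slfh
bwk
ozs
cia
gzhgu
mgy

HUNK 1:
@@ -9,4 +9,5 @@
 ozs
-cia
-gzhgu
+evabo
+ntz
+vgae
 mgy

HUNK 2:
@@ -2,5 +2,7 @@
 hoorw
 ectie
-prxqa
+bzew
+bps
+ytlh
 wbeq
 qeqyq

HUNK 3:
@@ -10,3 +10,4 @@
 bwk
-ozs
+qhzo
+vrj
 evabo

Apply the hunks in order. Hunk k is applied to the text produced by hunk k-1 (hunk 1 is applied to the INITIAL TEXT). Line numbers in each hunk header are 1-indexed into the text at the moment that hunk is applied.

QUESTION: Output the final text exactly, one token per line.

Hunk 1: at line 9 remove [cia,gzhgu] add [evabo,ntz,vgae] -> 13 lines: ehcd hoorw ectie prxqa wbeq qeqyq slfh bwk ozs evabo ntz vgae mgy
Hunk 2: at line 2 remove [prxqa] add [bzew,bps,ytlh] -> 15 lines: ehcd hoorw ectie bzew bps ytlh wbeq qeqyq slfh bwk ozs evabo ntz vgae mgy
Hunk 3: at line 10 remove [ozs] add [qhzo,vrj] -> 16 lines: ehcd hoorw ectie bzew bps ytlh wbeq qeqyq slfh bwk qhzo vrj evabo ntz vgae mgy

Answer: ehcd
hoorw
ectie
bzew
bps
ytlh
wbeq
qeqyq
slfh
bwk
qhzo
vrj
evabo
ntz
vgae
mgy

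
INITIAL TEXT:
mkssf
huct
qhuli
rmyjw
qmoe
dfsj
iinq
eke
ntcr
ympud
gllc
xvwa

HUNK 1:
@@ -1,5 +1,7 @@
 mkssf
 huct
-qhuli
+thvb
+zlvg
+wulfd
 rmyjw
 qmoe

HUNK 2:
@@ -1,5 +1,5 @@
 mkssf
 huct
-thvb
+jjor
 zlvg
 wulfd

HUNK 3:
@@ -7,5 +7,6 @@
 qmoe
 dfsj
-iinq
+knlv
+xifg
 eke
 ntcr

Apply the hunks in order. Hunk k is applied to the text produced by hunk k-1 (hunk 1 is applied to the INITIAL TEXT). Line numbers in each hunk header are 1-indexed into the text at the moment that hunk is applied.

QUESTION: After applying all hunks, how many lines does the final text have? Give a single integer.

Hunk 1: at line 1 remove [qhuli] add [thvb,zlvg,wulfd] -> 14 lines: mkssf huct thvb zlvg wulfd rmyjw qmoe dfsj iinq eke ntcr ympud gllc xvwa
Hunk 2: at line 1 remove [thvb] add [jjor] -> 14 lines: mkssf huct jjor zlvg wulfd rmyjw qmoe dfsj iinq eke ntcr ympud gllc xvwa
Hunk 3: at line 7 remove [iinq] add [knlv,xifg] -> 15 lines: mkssf huct jjor zlvg wulfd rmyjw qmoe dfsj knlv xifg eke ntcr ympud gllc xvwa
Final line count: 15

Answer: 15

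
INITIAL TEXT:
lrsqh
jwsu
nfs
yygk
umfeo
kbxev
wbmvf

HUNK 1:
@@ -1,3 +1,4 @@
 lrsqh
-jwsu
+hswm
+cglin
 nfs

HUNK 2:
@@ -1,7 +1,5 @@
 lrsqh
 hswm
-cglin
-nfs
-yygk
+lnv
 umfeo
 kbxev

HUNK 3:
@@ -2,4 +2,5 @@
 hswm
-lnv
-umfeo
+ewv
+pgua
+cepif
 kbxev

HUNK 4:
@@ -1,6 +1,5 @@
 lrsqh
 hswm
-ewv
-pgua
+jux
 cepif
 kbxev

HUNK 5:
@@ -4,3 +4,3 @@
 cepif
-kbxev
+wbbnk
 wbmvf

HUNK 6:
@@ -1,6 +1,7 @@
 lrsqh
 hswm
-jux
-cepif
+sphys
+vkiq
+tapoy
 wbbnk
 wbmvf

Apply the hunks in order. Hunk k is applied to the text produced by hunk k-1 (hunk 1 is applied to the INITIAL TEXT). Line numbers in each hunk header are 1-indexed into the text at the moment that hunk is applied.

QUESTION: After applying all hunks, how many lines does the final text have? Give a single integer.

Answer: 7

Derivation:
Hunk 1: at line 1 remove [jwsu] add [hswm,cglin] -> 8 lines: lrsqh hswm cglin nfs yygk umfeo kbxev wbmvf
Hunk 2: at line 1 remove [cglin,nfs,yygk] add [lnv] -> 6 lines: lrsqh hswm lnv umfeo kbxev wbmvf
Hunk 3: at line 2 remove [lnv,umfeo] add [ewv,pgua,cepif] -> 7 lines: lrsqh hswm ewv pgua cepif kbxev wbmvf
Hunk 4: at line 1 remove [ewv,pgua] add [jux] -> 6 lines: lrsqh hswm jux cepif kbxev wbmvf
Hunk 5: at line 4 remove [kbxev] add [wbbnk] -> 6 lines: lrsqh hswm jux cepif wbbnk wbmvf
Hunk 6: at line 1 remove [jux,cepif] add [sphys,vkiq,tapoy] -> 7 lines: lrsqh hswm sphys vkiq tapoy wbbnk wbmvf
Final line count: 7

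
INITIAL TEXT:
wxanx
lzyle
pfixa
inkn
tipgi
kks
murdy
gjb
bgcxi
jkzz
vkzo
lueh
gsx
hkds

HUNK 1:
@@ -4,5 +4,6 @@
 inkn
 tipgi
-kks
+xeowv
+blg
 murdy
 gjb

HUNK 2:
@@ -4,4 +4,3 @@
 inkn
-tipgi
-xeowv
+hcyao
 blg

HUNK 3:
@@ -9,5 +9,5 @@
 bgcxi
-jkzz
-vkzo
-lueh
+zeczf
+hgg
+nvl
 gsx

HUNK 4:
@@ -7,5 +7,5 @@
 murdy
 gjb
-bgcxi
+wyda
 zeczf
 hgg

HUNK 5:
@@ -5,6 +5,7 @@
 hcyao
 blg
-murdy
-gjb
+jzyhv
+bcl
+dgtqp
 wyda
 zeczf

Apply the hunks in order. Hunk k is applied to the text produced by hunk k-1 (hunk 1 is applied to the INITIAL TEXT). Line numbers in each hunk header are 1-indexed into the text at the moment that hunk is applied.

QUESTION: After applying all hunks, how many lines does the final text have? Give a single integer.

Hunk 1: at line 4 remove [kks] add [xeowv,blg] -> 15 lines: wxanx lzyle pfixa inkn tipgi xeowv blg murdy gjb bgcxi jkzz vkzo lueh gsx hkds
Hunk 2: at line 4 remove [tipgi,xeowv] add [hcyao] -> 14 lines: wxanx lzyle pfixa inkn hcyao blg murdy gjb bgcxi jkzz vkzo lueh gsx hkds
Hunk 3: at line 9 remove [jkzz,vkzo,lueh] add [zeczf,hgg,nvl] -> 14 lines: wxanx lzyle pfixa inkn hcyao blg murdy gjb bgcxi zeczf hgg nvl gsx hkds
Hunk 4: at line 7 remove [bgcxi] add [wyda] -> 14 lines: wxanx lzyle pfixa inkn hcyao blg murdy gjb wyda zeczf hgg nvl gsx hkds
Hunk 5: at line 5 remove [murdy,gjb] add [jzyhv,bcl,dgtqp] -> 15 lines: wxanx lzyle pfixa inkn hcyao blg jzyhv bcl dgtqp wyda zeczf hgg nvl gsx hkds
Final line count: 15

Answer: 15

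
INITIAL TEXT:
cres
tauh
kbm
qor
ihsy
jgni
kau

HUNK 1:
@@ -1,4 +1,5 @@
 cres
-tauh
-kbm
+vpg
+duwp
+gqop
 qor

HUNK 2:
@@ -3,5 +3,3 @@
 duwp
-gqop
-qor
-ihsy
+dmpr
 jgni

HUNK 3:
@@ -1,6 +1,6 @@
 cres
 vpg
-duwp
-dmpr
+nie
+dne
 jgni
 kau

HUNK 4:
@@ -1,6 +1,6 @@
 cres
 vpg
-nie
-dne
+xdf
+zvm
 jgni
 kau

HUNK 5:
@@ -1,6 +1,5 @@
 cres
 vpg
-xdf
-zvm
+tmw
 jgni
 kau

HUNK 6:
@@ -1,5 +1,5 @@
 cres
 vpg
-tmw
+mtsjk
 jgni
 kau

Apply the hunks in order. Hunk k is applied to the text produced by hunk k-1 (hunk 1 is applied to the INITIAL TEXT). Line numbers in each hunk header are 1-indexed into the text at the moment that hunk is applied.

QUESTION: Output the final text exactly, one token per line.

Answer: cres
vpg
mtsjk
jgni
kau

Derivation:
Hunk 1: at line 1 remove [tauh,kbm] add [vpg,duwp,gqop] -> 8 lines: cres vpg duwp gqop qor ihsy jgni kau
Hunk 2: at line 3 remove [gqop,qor,ihsy] add [dmpr] -> 6 lines: cres vpg duwp dmpr jgni kau
Hunk 3: at line 1 remove [duwp,dmpr] add [nie,dne] -> 6 lines: cres vpg nie dne jgni kau
Hunk 4: at line 1 remove [nie,dne] add [xdf,zvm] -> 6 lines: cres vpg xdf zvm jgni kau
Hunk 5: at line 1 remove [xdf,zvm] add [tmw] -> 5 lines: cres vpg tmw jgni kau
Hunk 6: at line 1 remove [tmw] add [mtsjk] -> 5 lines: cres vpg mtsjk jgni kau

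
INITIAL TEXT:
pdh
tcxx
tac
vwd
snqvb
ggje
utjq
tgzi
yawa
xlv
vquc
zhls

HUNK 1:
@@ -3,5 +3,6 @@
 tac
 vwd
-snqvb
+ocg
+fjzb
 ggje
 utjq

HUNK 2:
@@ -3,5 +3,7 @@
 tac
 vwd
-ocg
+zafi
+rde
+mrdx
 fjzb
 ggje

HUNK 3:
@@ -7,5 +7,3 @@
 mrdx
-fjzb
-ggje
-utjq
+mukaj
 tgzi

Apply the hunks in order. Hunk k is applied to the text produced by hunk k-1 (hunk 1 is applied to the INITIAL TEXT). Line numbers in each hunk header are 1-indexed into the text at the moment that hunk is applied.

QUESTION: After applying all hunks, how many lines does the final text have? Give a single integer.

Hunk 1: at line 3 remove [snqvb] add [ocg,fjzb] -> 13 lines: pdh tcxx tac vwd ocg fjzb ggje utjq tgzi yawa xlv vquc zhls
Hunk 2: at line 3 remove [ocg] add [zafi,rde,mrdx] -> 15 lines: pdh tcxx tac vwd zafi rde mrdx fjzb ggje utjq tgzi yawa xlv vquc zhls
Hunk 3: at line 7 remove [fjzb,ggje,utjq] add [mukaj] -> 13 lines: pdh tcxx tac vwd zafi rde mrdx mukaj tgzi yawa xlv vquc zhls
Final line count: 13

Answer: 13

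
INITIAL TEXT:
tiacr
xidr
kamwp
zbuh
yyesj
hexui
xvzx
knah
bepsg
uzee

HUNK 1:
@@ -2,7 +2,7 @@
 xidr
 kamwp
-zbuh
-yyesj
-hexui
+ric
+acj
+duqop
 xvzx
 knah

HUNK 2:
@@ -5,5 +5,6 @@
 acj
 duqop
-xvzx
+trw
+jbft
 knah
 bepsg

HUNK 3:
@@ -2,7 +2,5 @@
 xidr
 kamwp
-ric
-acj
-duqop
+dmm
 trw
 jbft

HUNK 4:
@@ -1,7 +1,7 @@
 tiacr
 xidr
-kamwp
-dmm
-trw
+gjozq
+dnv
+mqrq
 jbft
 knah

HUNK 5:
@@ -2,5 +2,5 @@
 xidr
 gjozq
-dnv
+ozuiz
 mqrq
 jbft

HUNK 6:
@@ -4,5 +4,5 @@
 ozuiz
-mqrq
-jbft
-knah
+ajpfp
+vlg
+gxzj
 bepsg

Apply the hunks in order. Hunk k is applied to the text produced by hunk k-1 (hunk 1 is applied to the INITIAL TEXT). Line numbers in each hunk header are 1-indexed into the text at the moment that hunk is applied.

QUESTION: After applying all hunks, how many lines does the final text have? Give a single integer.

Answer: 9

Derivation:
Hunk 1: at line 2 remove [zbuh,yyesj,hexui] add [ric,acj,duqop] -> 10 lines: tiacr xidr kamwp ric acj duqop xvzx knah bepsg uzee
Hunk 2: at line 5 remove [xvzx] add [trw,jbft] -> 11 lines: tiacr xidr kamwp ric acj duqop trw jbft knah bepsg uzee
Hunk 3: at line 2 remove [ric,acj,duqop] add [dmm] -> 9 lines: tiacr xidr kamwp dmm trw jbft knah bepsg uzee
Hunk 4: at line 1 remove [kamwp,dmm,trw] add [gjozq,dnv,mqrq] -> 9 lines: tiacr xidr gjozq dnv mqrq jbft knah bepsg uzee
Hunk 5: at line 2 remove [dnv] add [ozuiz] -> 9 lines: tiacr xidr gjozq ozuiz mqrq jbft knah bepsg uzee
Hunk 6: at line 4 remove [mqrq,jbft,knah] add [ajpfp,vlg,gxzj] -> 9 lines: tiacr xidr gjozq ozuiz ajpfp vlg gxzj bepsg uzee
Final line count: 9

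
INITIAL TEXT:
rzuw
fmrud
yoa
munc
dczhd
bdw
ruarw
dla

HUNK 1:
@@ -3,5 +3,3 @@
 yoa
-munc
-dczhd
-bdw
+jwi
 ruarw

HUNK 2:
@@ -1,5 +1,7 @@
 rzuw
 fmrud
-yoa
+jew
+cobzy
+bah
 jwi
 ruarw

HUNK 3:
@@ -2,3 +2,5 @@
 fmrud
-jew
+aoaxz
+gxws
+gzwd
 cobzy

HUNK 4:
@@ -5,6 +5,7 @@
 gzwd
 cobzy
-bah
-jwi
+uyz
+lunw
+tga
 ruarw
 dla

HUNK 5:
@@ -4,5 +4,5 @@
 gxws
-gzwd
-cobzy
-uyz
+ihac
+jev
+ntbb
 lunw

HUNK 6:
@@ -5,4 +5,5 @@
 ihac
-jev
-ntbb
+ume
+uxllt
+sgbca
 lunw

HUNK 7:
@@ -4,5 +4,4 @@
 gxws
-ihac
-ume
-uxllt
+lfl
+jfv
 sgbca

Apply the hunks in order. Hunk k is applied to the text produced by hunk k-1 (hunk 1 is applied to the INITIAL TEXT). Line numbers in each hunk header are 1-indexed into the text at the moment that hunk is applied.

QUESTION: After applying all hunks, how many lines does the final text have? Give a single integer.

Answer: 11

Derivation:
Hunk 1: at line 3 remove [munc,dczhd,bdw] add [jwi] -> 6 lines: rzuw fmrud yoa jwi ruarw dla
Hunk 2: at line 1 remove [yoa] add [jew,cobzy,bah] -> 8 lines: rzuw fmrud jew cobzy bah jwi ruarw dla
Hunk 3: at line 2 remove [jew] add [aoaxz,gxws,gzwd] -> 10 lines: rzuw fmrud aoaxz gxws gzwd cobzy bah jwi ruarw dla
Hunk 4: at line 5 remove [bah,jwi] add [uyz,lunw,tga] -> 11 lines: rzuw fmrud aoaxz gxws gzwd cobzy uyz lunw tga ruarw dla
Hunk 5: at line 4 remove [gzwd,cobzy,uyz] add [ihac,jev,ntbb] -> 11 lines: rzuw fmrud aoaxz gxws ihac jev ntbb lunw tga ruarw dla
Hunk 6: at line 5 remove [jev,ntbb] add [ume,uxllt,sgbca] -> 12 lines: rzuw fmrud aoaxz gxws ihac ume uxllt sgbca lunw tga ruarw dla
Hunk 7: at line 4 remove [ihac,ume,uxllt] add [lfl,jfv] -> 11 lines: rzuw fmrud aoaxz gxws lfl jfv sgbca lunw tga ruarw dla
Final line count: 11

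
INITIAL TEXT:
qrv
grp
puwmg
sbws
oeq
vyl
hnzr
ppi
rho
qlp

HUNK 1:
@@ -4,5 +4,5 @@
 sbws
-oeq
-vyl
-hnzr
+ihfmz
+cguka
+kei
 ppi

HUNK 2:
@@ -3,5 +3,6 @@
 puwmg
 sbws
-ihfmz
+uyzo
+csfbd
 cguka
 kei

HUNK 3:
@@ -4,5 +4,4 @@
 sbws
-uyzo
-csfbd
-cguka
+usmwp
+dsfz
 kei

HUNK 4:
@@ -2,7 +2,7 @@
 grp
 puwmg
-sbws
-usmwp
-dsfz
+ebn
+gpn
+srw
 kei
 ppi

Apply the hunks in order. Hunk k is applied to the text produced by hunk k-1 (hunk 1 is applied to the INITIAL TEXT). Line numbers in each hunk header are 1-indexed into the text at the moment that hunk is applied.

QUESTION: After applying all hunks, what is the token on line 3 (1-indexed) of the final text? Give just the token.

Hunk 1: at line 4 remove [oeq,vyl,hnzr] add [ihfmz,cguka,kei] -> 10 lines: qrv grp puwmg sbws ihfmz cguka kei ppi rho qlp
Hunk 2: at line 3 remove [ihfmz] add [uyzo,csfbd] -> 11 lines: qrv grp puwmg sbws uyzo csfbd cguka kei ppi rho qlp
Hunk 3: at line 4 remove [uyzo,csfbd,cguka] add [usmwp,dsfz] -> 10 lines: qrv grp puwmg sbws usmwp dsfz kei ppi rho qlp
Hunk 4: at line 2 remove [sbws,usmwp,dsfz] add [ebn,gpn,srw] -> 10 lines: qrv grp puwmg ebn gpn srw kei ppi rho qlp
Final line 3: puwmg

Answer: puwmg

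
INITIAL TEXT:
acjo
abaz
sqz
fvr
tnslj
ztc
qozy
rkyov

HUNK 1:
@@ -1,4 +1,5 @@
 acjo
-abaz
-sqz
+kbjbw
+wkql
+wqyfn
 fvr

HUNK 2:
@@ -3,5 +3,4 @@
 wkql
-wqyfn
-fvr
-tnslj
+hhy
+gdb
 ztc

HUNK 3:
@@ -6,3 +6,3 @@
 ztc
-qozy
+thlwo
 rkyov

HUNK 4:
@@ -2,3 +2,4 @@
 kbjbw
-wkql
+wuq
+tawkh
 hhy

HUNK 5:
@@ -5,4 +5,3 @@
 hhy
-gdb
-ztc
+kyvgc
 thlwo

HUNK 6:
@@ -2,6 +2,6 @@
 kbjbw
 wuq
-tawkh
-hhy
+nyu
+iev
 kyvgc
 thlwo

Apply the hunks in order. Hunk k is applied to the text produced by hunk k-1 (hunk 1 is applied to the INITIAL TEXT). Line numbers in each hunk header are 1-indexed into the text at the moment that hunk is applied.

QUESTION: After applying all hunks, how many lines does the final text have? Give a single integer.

Hunk 1: at line 1 remove [abaz,sqz] add [kbjbw,wkql,wqyfn] -> 9 lines: acjo kbjbw wkql wqyfn fvr tnslj ztc qozy rkyov
Hunk 2: at line 3 remove [wqyfn,fvr,tnslj] add [hhy,gdb] -> 8 lines: acjo kbjbw wkql hhy gdb ztc qozy rkyov
Hunk 3: at line 6 remove [qozy] add [thlwo] -> 8 lines: acjo kbjbw wkql hhy gdb ztc thlwo rkyov
Hunk 4: at line 2 remove [wkql] add [wuq,tawkh] -> 9 lines: acjo kbjbw wuq tawkh hhy gdb ztc thlwo rkyov
Hunk 5: at line 5 remove [gdb,ztc] add [kyvgc] -> 8 lines: acjo kbjbw wuq tawkh hhy kyvgc thlwo rkyov
Hunk 6: at line 2 remove [tawkh,hhy] add [nyu,iev] -> 8 lines: acjo kbjbw wuq nyu iev kyvgc thlwo rkyov
Final line count: 8

Answer: 8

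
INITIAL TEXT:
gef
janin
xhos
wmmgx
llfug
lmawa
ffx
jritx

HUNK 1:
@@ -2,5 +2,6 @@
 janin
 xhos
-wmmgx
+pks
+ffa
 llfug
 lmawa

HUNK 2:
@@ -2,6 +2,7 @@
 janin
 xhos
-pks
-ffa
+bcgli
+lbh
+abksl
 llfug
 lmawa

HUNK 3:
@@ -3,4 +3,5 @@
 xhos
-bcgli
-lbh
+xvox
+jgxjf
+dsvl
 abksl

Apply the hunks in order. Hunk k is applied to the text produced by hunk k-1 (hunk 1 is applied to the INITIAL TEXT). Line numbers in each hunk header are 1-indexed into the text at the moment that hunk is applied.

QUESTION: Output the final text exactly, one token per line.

Hunk 1: at line 2 remove [wmmgx] add [pks,ffa] -> 9 lines: gef janin xhos pks ffa llfug lmawa ffx jritx
Hunk 2: at line 2 remove [pks,ffa] add [bcgli,lbh,abksl] -> 10 lines: gef janin xhos bcgli lbh abksl llfug lmawa ffx jritx
Hunk 3: at line 3 remove [bcgli,lbh] add [xvox,jgxjf,dsvl] -> 11 lines: gef janin xhos xvox jgxjf dsvl abksl llfug lmawa ffx jritx

Answer: gef
janin
xhos
xvox
jgxjf
dsvl
abksl
llfug
lmawa
ffx
jritx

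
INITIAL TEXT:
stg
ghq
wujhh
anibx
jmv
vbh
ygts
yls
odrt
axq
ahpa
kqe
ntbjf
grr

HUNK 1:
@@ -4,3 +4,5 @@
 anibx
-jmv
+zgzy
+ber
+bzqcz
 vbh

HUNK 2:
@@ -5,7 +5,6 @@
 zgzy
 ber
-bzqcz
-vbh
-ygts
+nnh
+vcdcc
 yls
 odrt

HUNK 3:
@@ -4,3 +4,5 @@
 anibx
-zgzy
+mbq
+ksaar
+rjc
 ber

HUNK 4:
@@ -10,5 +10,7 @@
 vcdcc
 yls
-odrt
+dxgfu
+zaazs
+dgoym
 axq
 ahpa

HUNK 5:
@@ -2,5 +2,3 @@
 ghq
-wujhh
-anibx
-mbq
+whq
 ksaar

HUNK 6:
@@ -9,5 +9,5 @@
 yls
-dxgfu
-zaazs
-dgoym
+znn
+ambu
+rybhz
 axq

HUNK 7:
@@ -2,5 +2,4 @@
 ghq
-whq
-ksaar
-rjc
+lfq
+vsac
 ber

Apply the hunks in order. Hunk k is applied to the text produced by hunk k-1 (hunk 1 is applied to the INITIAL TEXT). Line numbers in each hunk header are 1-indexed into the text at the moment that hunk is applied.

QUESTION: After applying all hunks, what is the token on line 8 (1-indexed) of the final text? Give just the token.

Hunk 1: at line 4 remove [jmv] add [zgzy,ber,bzqcz] -> 16 lines: stg ghq wujhh anibx zgzy ber bzqcz vbh ygts yls odrt axq ahpa kqe ntbjf grr
Hunk 2: at line 5 remove [bzqcz,vbh,ygts] add [nnh,vcdcc] -> 15 lines: stg ghq wujhh anibx zgzy ber nnh vcdcc yls odrt axq ahpa kqe ntbjf grr
Hunk 3: at line 4 remove [zgzy] add [mbq,ksaar,rjc] -> 17 lines: stg ghq wujhh anibx mbq ksaar rjc ber nnh vcdcc yls odrt axq ahpa kqe ntbjf grr
Hunk 4: at line 10 remove [odrt] add [dxgfu,zaazs,dgoym] -> 19 lines: stg ghq wujhh anibx mbq ksaar rjc ber nnh vcdcc yls dxgfu zaazs dgoym axq ahpa kqe ntbjf grr
Hunk 5: at line 2 remove [wujhh,anibx,mbq] add [whq] -> 17 lines: stg ghq whq ksaar rjc ber nnh vcdcc yls dxgfu zaazs dgoym axq ahpa kqe ntbjf grr
Hunk 6: at line 9 remove [dxgfu,zaazs,dgoym] add [znn,ambu,rybhz] -> 17 lines: stg ghq whq ksaar rjc ber nnh vcdcc yls znn ambu rybhz axq ahpa kqe ntbjf grr
Hunk 7: at line 2 remove [whq,ksaar,rjc] add [lfq,vsac] -> 16 lines: stg ghq lfq vsac ber nnh vcdcc yls znn ambu rybhz axq ahpa kqe ntbjf grr
Final line 8: yls

Answer: yls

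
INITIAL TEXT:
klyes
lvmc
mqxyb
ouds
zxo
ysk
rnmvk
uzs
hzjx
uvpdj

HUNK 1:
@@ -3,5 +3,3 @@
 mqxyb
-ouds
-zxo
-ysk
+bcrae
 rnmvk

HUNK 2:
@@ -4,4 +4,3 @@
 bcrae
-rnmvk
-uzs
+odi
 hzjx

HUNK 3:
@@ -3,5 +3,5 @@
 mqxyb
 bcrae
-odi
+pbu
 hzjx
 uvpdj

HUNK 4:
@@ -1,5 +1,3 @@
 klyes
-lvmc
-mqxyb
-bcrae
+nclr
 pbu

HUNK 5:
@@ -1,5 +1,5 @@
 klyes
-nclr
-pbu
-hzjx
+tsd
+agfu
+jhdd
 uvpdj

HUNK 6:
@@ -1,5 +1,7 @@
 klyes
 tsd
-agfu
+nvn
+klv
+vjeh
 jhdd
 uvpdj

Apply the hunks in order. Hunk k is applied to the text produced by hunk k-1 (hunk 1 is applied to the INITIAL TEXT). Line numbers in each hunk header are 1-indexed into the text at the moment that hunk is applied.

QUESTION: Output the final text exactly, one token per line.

Answer: klyes
tsd
nvn
klv
vjeh
jhdd
uvpdj

Derivation:
Hunk 1: at line 3 remove [ouds,zxo,ysk] add [bcrae] -> 8 lines: klyes lvmc mqxyb bcrae rnmvk uzs hzjx uvpdj
Hunk 2: at line 4 remove [rnmvk,uzs] add [odi] -> 7 lines: klyes lvmc mqxyb bcrae odi hzjx uvpdj
Hunk 3: at line 3 remove [odi] add [pbu] -> 7 lines: klyes lvmc mqxyb bcrae pbu hzjx uvpdj
Hunk 4: at line 1 remove [lvmc,mqxyb,bcrae] add [nclr] -> 5 lines: klyes nclr pbu hzjx uvpdj
Hunk 5: at line 1 remove [nclr,pbu,hzjx] add [tsd,agfu,jhdd] -> 5 lines: klyes tsd agfu jhdd uvpdj
Hunk 6: at line 1 remove [agfu] add [nvn,klv,vjeh] -> 7 lines: klyes tsd nvn klv vjeh jhdd uvpdj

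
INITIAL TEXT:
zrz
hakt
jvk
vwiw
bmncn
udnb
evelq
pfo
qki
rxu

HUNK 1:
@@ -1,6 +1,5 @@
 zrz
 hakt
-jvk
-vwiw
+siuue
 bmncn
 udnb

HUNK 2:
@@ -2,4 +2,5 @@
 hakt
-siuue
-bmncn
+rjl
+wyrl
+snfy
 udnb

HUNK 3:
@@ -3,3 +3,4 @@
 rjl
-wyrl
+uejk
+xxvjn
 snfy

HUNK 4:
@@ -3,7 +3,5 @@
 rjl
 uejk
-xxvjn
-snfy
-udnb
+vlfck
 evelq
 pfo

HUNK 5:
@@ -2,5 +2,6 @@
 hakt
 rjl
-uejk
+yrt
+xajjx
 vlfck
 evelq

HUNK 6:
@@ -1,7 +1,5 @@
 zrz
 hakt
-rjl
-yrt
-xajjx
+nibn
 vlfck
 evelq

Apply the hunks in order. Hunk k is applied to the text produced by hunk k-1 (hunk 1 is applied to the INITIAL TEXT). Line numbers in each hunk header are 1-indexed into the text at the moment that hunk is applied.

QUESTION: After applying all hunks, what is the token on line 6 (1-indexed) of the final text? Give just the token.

Hunk 1: at line 1 remove [jvk,vwiw] add [siuue] -> 9 lines: zrz hakt siuue bmncn udnb evelq pfo qki rxu
Hunk 2: at line 2 remove [siuue,bmncn] add [rjl,wyrl,snfy] -> 10 lines: zrz hakt rjl wyrl snfy udnb evelq pfo qki rxu
Hunk 3: at line 3 remove [wyrl] add [uejk,xxvjn] -> 11 lines: zrz hakt rjl uejk xxvjn snfy udnb evelq pfo qki rxu
Hunk 4: at line 3 remove [xxvjn,snfy,udnb] add [vlfck] -> 9 lines: zrz hakt rjl uejk vlfck evelq pfo qki rxu
Hunk 5: at line 2 remove [uejk] add [yrt,xajjx] -> 10 lines: zrz hakt rjl yrt xajjx vlfck evelq pfo qki rxu
Hunk 6: at line 1 remove [rjl,yrt,xajjx] add [nibn] -> 8 lines: zrz hakt nibn vlfck evelq pfo qki rxu
Final line 6: pfo

Answer: pfo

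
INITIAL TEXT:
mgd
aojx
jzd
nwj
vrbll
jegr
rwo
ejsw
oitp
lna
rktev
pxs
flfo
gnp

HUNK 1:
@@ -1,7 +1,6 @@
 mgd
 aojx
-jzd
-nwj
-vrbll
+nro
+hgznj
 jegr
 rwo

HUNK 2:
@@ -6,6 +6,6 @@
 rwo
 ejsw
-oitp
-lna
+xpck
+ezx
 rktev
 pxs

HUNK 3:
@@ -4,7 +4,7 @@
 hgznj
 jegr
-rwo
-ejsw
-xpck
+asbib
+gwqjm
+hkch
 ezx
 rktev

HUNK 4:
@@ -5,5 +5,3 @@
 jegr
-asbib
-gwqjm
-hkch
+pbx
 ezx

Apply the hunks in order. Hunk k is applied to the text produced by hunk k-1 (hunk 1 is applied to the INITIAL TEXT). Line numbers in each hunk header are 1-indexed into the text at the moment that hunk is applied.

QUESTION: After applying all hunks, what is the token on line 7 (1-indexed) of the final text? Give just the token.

Answer: ezx

Derivation:
Hunk 1: at line 1 remove [jzd,nwj,vrbll] add [nro,hgznj] -> 13 lines: mgd aojx nro hgznj jegr rwo ejsw oitp lna rktev pxs flfo gnp
Hunk 2: at line 6 remove [oitp,lna] add [xpck,ezx] -> 13 lines: mgd aojx nro hgznj jegr rwo ejsw xpck ezx rktev pxs flfo gnp
Hunk 3: at line 4 remove [rwo,ejsw,xpck] add [asbib,gwqjm,hkch] -> 13 lines: mgd aojx nro hgznj jegr asbib gwqjm hkch ezx rktev pxs flfo gnp
Hunk 4: at line 5 remove [asbib,gwqjm,hkch] add [pbx] -> 11 lines: mgd aojx nro hgznj jegr pbx ezx rktev pxs flfo gnp
Final line 7: ezx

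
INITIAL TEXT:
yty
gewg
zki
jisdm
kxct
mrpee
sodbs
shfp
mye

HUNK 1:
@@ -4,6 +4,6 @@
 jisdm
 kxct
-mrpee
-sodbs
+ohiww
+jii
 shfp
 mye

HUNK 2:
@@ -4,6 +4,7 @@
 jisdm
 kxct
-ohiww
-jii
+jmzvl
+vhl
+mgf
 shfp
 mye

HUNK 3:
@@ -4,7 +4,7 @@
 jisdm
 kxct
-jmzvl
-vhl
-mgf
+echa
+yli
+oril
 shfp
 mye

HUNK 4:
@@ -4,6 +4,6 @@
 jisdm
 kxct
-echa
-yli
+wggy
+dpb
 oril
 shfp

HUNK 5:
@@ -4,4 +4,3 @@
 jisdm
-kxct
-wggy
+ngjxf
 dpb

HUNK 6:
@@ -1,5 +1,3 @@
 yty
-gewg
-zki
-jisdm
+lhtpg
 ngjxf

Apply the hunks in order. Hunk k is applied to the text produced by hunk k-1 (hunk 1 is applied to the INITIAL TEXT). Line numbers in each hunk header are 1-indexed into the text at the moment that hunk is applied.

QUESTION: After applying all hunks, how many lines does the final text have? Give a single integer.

Hunk 1: at line 4 remove [mrpee,sodbs] add [ohiww,jii] -> 9 lines: yty gewg zki jisdm kxct ohiww jii shfp mye
Hunk 2: at line 4 remove [ohiww,jii] add [jmzvl,vhl,mgf] -> 10 lines: yty gewg zki jisdm kxct jmzvl vhl mgf shfp mye
Hunk 3: at line 4 remove [jmzvl,vhl,mgf] add [echa,yli,oril] -> 10 lines: yty gewg zki jisdm kxct echa yli oril shfp mye
Hunk 4: at line 4 remove [echa,yli] add [wggy,dpb] -> 10 lines: yty gewg zki jisdm kxct wggy dpb oril shfp mye
Hunk 5: at line 4 remove [kxct,wggy] add [ngjxf] -> 9 lines: yty gewg zki jisdm ngjxf dpb oril shfp mye
Hunk 6: at line 1 remove [gewg,zki,jisdm] add [lhtpg] -> 7 lines: yty lhtpg ngjxf dpb oril shfp mye
Final line count: 7

Answer: 7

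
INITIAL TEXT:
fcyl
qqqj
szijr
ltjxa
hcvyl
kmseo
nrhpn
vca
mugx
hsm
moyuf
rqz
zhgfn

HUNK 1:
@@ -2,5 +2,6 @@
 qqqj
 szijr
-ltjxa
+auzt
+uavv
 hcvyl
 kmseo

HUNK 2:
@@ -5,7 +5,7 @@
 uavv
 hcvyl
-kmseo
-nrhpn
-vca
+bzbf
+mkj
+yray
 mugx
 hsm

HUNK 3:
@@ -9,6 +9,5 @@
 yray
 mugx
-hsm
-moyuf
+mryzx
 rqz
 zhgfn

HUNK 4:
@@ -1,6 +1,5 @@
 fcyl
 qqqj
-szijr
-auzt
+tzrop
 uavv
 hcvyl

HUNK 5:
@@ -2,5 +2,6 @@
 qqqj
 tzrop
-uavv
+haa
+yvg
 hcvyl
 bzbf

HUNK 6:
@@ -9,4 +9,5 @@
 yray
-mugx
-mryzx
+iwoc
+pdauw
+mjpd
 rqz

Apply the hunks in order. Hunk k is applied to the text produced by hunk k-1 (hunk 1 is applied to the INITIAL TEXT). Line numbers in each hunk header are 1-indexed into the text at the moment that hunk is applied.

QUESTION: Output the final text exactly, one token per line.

Hunk 1: at line 2 remove [ltjxa] add [auzt,uavv] -> 14 lines: fcyl qqqj szijr auzt uavv hcvyl kmseo nrhpn vca mugx hsm moyuf rqz zhgfn
Hunk 2: at line 5 remove [kmseo,nrhpn,vca] add [bzbf,mkj,yray] -> 14 lines: fcyl qqqj szijr auzt uavv hcvyl bzbf mkj yray mugx hsm moyuf rqz zhgfn
Hunk 3: at line 9 remove [hsm,moyuf] add [mryzx] -> 13 lines: fcyl qqqj szijr auzt uavv hcvyl bzbf mkj yray mugx mryzx rqz zhgfn
Hunk 4: at line 1 remove [szijr,auzt] add [tzrop] -> 12 lines: fcyl qqqj tzrop uavv hcvyl bzbf mkj yray mugx mryzx rqz zhgfn
Hunk 5: at line 2 remove [uavv] add [haa,yvg] -> 13 lines: fcyl qqqj tzrop haa yvg hcvyl bzbf mkj yray mugx mryzx rqz zhgfn
Hunk 6: at line 9 remove [mugx,mryzx] add [iwoc,pdauw,mjpd] -> 14 lines: fcyl qqqj tzrop haa yvg hcvyl bzbf mkj yray iwoc pdauw mjpd rqz zhgfn

Answer: fcyl
qqqj
tzrop
haa
yvg
hcvyl
bzbf
mkj
yray
iwoc
pdauw
mjpd
rqz
zhgfn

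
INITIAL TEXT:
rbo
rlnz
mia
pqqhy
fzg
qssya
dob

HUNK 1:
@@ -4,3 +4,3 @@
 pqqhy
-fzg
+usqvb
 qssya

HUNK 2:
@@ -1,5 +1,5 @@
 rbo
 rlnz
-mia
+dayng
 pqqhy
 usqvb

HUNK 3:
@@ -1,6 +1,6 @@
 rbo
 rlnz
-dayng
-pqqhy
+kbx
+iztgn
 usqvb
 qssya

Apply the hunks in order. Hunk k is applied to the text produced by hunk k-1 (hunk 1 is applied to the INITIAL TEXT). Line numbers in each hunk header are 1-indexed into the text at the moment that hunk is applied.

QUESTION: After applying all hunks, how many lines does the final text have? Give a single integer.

Answer: 7

Derivation:
Hunk 1: at line 4 remove [fzg] add [usqvb] -> 7 lines: rbo rlnz mia pqqhy usqvb qssya dob
Hunk 2: at line 1 remove [mia] add [dayng] -> 7 lines: rbo rlnz dayng pqqhy usqvb qssya dob
Hunk 3: at line 1 remove [dayng,pqqhy] add [kbx,iztgn] -> 7 lines: rbo rlnz kbx iztgn usqvb qssya dob
Final line count: 7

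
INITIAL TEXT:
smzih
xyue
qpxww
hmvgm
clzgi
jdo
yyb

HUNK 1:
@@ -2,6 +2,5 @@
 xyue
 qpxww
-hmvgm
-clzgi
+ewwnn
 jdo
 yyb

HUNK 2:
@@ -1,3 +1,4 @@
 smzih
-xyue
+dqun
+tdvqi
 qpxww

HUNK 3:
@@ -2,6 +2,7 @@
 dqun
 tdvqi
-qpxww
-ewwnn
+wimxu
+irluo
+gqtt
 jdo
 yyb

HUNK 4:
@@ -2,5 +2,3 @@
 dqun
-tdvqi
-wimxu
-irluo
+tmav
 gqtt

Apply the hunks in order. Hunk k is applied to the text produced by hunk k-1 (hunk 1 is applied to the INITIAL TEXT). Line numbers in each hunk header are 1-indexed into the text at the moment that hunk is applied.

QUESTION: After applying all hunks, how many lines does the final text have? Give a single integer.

Answer: 6

Derivation:
Hunk 1: at line 2 remove [hmvgm,clzgi] add [ewwnn] -> 6 lines: smzih xyue qpxww ewwnn jdo yyb
Hunk 2: at line 1 remove [xyue] add [dqun,tdvqi] -> 7 lines: smzih dqun tdvqi qpxww ewwnn jdo yyb
Hunk 3: at line 2 remove [qpxww,ewwnn] add [wimxu,irluo,gqtt] -> 8 lines: smzih dqun tdvqi wimxu irluo gqtt jdo yyb
Hunk 4: at line 2 remove [tdvqi,wimxu,irluo] add [tmav] -> 6 lines: smzih dqun tmav gqtt jdo yyb
Final line count: 6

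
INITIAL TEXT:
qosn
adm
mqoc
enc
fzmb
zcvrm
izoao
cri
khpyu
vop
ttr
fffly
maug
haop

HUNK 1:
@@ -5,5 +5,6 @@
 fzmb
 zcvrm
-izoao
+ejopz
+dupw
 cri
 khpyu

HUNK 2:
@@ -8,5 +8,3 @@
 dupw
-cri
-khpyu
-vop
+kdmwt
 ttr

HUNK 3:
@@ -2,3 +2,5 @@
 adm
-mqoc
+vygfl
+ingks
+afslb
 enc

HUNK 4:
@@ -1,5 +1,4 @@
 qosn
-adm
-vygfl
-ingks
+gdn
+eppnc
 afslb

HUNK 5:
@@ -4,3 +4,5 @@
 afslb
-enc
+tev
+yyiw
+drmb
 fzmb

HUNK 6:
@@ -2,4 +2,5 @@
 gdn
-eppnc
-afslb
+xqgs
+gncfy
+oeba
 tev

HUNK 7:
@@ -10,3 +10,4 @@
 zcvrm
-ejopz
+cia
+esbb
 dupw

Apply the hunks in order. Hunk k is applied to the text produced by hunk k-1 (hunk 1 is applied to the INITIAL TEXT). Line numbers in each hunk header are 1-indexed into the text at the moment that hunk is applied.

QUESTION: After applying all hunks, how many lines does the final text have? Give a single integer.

Answer: 18

Derivation:
Hunk 1: at line 5 remove [izoao] add [ejopz,dupw] -> 15 lines: qosn adm mqoc enc fzmb zcvrm ejopz dupw cri khpyu vop ttr fffly maug haop
Hunk 2: at line 8 remove [cri,khpyu,vop] add [kdmwt] -> 13 lines: qosn adm mqoc enc fzmb zcvrm ejopz dupw kdmwt ttr fffly maug haop
Hunk 3: at line 2 remove [mqoc] add [vygfl,ingks,afslb] -> 15 lines: qosn adm vygfl ingks afslb enc fzmb zcvrm ejopz dupw kdmwt ttr fffly maug haop
Hunk 4: at line 1 remove [adm,vygfl,ingks] add [gdn,eppnc] -> 14 lines: qosn gdn eppnc afslb enc fzmb zcvrm ejopz dupw kdmwt ttr fffly maug haop
Hunk 5: at line 4 remove [enc] add [tev,yyiw,drmb] -> 16 lines: qosn gdn eppnc afslb tev yyiw drmb fzmb zcvrm ejopz dupw kdmwt ttr fffly maug haop
Hunk 6: at line 2 remove [eppnc,afslb] add [xqgs,gncfy,oeba] -> 17 lines: qosn gdn xqgs gncfy oeba tev yyiw drmb fzmb zcvrm ejopz dupw kdmwt ttr fffly maug haop
Hunk 7: at line 10 remove [ejopz] add [cia,esbb] -> 18 lines: qosn gdn xqgs gncfy oeba tev yyiw drmb fzmb zcvrm cia esbb dupw kdmwt ttr fffly maug haop
Final line count: 18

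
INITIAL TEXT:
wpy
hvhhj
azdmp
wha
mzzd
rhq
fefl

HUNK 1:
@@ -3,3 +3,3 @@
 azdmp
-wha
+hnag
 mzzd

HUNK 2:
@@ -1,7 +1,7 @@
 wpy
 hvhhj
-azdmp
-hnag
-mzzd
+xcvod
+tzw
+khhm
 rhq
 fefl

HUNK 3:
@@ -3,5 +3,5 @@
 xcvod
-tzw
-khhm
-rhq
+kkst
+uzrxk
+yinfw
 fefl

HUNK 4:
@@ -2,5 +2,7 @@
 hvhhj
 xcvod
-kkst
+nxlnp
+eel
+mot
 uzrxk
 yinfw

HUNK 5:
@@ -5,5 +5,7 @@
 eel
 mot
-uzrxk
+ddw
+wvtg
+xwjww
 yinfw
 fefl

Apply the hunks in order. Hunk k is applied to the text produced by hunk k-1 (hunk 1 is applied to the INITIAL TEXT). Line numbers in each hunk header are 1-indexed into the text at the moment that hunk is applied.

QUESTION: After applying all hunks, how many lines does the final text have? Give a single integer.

Answer: 11

Derivation:
Hunk 1: at line 3 remove [wha] add [hnag] -> 7 lines: wpy hvhhj azdmp hnag mzzd rhq fefl
Hunk 2: at line 1 remove [azdmp,hnag,mzzd] add [xcvod,tzw,khhm] -> 7 lines: wpy hvhhj xcvod tzw khhm rhq fefl
Hunk 3: at line 3 remove [tzw,khhm,rhq] add [kkst,uzrxk,yinfw] -> 7 lines: wpy hvhhj xcvod kkst uzrxk yinfw fefl
Hunk 4: at line 2 remove [kkst] add [nxlnp,eel,mot] -> 9 lines: wpy hvhhj xcvod nxlnp eel mot uzrxk yinfw fefl
Hunk 5: at line 5 remove [uzrxk] add [ddw,wvtg,xwjww] -> 11 lines: wpy hvhhj xcvod nxlnp eel mot ddw wvtg xwjww yinfw fefl
Final line count: 11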